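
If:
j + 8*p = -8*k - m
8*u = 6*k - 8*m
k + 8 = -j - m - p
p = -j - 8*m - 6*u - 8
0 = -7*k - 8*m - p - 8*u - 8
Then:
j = -248/21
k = -16/21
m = 8/3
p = 40/21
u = -68/21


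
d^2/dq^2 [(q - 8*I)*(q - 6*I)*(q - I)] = 6*q - 30*I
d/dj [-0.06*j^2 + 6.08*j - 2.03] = 6.08 - 0.12*j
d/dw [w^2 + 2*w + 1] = 2*w + 2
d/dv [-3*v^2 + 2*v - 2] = 2 - 6*v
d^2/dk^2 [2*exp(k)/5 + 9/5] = 2*exp(k)/5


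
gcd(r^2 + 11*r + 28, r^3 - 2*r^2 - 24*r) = r + 4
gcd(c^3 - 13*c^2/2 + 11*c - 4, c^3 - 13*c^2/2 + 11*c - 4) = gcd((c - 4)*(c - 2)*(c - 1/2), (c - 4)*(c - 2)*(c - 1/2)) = c^3 - 13*c^2/2 + 11*c - 4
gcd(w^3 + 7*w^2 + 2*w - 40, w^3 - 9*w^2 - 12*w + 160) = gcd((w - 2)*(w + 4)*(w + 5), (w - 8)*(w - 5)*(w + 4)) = w + 4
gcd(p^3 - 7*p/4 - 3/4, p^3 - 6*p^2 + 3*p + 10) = p + 1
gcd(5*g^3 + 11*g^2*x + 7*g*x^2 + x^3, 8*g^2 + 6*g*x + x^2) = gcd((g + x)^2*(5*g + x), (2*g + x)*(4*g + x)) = 1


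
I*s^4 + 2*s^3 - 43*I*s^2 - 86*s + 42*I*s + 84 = (s - 6)*(s + 7)*(s - 2*I)*(I*s - I)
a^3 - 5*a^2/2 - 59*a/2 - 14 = (a - 7)*(a + 1/2)*(a + 4)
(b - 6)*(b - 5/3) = b^2 - 23*b/3 + 10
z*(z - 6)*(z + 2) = z^3 - 4*z^2 - 12*z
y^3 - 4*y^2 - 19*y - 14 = (y - 7)*(y + 1)*(y + 2)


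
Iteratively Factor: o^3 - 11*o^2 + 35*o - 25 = (o - 5)*(o^2 - 6*o + 5) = (o - 5)*(o - 1)*(o - 5)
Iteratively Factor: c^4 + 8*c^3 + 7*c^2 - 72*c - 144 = (c + 3)*(c^3 + 5*c^2 - 8*c - 48) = (c - 3)*(c + 3)*(c^2 + 8*c + 16) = (c - 3)*(c + 3)*(c + 4)*(c + 4)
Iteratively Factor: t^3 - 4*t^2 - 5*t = (t - 5)*(t^2 + t) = (t - 5)*(t + 1)*(t)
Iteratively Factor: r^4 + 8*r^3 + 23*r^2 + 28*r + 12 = (r + 1)*(r^3 + 7*r^2 + 16*r + 12) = (r + 1)*(r + 2)*(r^2 + 5*r + 6) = (r + 1)*(r + 2)^2*(r + 3)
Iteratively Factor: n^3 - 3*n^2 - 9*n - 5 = (n - 5)*(n^2 + 2*n + 1) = (n - 5)*(n + 1)*(n + 1)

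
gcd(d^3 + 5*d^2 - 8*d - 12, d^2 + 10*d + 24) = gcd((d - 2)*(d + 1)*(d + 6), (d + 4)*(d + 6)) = d + 6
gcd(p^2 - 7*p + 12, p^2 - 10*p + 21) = p - 3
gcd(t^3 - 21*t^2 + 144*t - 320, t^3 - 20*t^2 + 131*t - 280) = t^2 - 13*t + 40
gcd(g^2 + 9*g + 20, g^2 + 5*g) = g + 5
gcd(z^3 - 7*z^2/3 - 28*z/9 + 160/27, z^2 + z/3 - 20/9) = z^2 + z/3 - 20/9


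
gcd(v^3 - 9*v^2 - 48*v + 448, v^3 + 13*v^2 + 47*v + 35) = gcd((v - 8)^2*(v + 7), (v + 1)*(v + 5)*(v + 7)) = v + 7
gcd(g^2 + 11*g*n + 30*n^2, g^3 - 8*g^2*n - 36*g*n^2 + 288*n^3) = g + 6*n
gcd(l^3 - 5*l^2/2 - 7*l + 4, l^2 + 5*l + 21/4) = 1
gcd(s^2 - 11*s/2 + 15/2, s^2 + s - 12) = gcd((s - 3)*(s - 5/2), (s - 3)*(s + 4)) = s - 3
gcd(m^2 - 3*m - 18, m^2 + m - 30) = 1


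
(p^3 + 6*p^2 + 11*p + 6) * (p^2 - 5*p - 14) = p^5 + p^4 - 33*p^3 - 133*p^2 - 184*p - 84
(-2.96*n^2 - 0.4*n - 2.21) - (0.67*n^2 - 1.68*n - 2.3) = -3.63*n^2 + 1.28*n + 0.0899999999999999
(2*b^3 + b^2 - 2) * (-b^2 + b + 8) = -2*b^5 + b^4 + 17*b^3 + 10*b^2 - 2*b - 16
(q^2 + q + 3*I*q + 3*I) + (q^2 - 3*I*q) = 2*q^2 + q + 3*I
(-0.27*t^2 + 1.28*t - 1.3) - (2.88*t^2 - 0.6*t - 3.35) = -3.15*t^2 + 1.88*t + 2.05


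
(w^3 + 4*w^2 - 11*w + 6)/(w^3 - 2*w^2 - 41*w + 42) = (w - 1)/(w - 7)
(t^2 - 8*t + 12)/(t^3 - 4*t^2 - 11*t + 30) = (t - 6)/(t^2 - 2*t - 15)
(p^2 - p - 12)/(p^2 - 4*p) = (p + 3)/p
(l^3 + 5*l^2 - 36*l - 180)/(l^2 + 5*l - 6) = (l^2 - l - 30)/(l - 1)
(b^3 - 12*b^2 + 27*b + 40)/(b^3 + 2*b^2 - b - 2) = (b^2 - 13*b + 40)/(b^2 + b - 2)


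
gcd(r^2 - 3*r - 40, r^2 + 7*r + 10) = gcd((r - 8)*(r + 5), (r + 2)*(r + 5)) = r + 5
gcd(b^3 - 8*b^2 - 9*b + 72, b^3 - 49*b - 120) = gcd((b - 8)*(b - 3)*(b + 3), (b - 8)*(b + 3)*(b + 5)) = b^2 - 5*b - 24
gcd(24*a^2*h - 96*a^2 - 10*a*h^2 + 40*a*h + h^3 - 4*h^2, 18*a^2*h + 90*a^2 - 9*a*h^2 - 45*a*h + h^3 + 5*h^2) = 6*a - h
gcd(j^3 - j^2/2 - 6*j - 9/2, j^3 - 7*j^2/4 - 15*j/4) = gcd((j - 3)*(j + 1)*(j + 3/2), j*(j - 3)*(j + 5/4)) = j - 3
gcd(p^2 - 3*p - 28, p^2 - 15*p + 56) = p - 7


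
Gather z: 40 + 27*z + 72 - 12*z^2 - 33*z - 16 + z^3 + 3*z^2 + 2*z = z^3 - 9*z^2 - 4*z + 96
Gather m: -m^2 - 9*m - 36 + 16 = -m^2 - 9*m - 20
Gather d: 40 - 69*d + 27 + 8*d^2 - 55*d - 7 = 8*d^2 - 124*d + 60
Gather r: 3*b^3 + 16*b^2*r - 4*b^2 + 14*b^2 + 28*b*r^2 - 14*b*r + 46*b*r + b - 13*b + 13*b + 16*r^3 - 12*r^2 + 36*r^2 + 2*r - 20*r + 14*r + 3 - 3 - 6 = 3*b^3 + 10*b^2 + b + 16*r^3 + r^2*(28*b + 24) + r*(16*b^2 + 32*b - 4) - 6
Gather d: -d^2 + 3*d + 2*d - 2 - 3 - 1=-d^2 + 5*d - 6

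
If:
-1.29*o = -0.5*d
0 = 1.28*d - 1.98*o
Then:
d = 0.00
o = 0.00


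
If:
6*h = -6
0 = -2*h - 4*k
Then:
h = -1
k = 1/2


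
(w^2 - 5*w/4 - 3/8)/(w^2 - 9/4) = (4*w + 1)/(2*(2*w + 3))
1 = 1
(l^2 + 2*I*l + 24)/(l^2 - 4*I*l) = (l + 6*I)/l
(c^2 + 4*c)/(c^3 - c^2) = (c + 4)/(c*(c - 1))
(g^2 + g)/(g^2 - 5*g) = (g + 1)/(g - 5)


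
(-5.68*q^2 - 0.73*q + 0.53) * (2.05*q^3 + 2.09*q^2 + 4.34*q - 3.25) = -11.644*q^5 - 13.3677*q^4 - 25.0904*q^3 + 16.3995*q^2 + 4.6727*q - 1.7225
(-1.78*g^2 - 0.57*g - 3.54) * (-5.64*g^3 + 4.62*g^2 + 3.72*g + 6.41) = 10.0392*g^5 - 5.0088*g^4 + 10.7106*g^3 - 29.885*g^2 - 16.8225*g - 22.6914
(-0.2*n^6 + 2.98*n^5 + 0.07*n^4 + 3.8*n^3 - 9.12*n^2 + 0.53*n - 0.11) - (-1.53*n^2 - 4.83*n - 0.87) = -0.2*n^6 + 2.98*n^5 + 0.07*n^4 + 3.8*n^3 - 7.59*n^2 + 5.36*n + 0.76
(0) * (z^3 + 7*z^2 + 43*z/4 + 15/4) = 0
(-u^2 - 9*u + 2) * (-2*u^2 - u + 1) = 2*u^4 + 19*u^3 + 4*u^2 - 11*u + 2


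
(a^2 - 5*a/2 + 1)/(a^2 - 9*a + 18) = (a^2 - 5*a/2 + 1)/(a^2 - 9*a + 18)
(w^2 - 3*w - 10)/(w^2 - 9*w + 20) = (w + 2)/(w - 4)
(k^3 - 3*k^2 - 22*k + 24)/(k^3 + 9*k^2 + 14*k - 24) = (k - 6)/(k + 6)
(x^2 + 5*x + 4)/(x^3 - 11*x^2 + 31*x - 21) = (x^2 + 5*x + 4)/(x^3 - 11*x^2 + 31*x - 21)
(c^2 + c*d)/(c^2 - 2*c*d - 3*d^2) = c/(c - 3*d)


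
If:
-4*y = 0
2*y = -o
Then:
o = 0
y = 0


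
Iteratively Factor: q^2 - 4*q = (q - 4)*(q)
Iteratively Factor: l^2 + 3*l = (l + 3)*(l)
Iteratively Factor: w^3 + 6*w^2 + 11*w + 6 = (w + 3)*(w^2 + 3*w + 2) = (w + 1)*(w + 3)*(w + 2)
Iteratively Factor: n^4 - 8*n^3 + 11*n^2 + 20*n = (n + 1)*(n^3 - 9*n^2 + 20*n) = (n - 5)*(n + 1)*(n^2 - 4*n) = n*(n - 5)*(n + 1)*(n - 4)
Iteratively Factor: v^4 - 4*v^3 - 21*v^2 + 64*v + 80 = (v + 4)*(v^3 - 8*v^2 + 11*v + 20) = (v - 5)*(v + 4)*(v^2 - 3*v - 4) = (v - 5)*(v - 4)*(v + 4)*(v + 1)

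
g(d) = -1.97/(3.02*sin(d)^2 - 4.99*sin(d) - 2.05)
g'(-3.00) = 6.89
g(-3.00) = 1.53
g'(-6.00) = -0.61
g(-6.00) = 0.61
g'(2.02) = -0.02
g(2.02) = 0.48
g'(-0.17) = -9.32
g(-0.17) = 1.76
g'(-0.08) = -4.04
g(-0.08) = 1.21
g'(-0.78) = -1.48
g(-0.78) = -0.67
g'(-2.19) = 0.70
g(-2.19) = -0.49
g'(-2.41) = 1.91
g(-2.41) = -0.75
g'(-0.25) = -31.12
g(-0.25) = 3.12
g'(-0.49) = -14.55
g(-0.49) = -2.04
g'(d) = -1.97*(-6.04*sin(d)*cos(d) + 4.99*cos(d))/(3.02*sin(d)^2 - 4.99*sin(d) - 2.05)^2 = (11.8988*sin(d) - 9.8303)*cos(d)/(-3.02*sin(d)^2 + 4.99*sin(d) + 2.05)^2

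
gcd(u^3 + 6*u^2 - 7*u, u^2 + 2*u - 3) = u - 1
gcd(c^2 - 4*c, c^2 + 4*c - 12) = 1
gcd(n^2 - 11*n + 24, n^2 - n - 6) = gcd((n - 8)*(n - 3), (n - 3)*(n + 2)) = n - 3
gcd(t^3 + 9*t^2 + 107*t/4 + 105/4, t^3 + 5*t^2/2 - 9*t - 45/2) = t^2 + 11*t/2 + 15/2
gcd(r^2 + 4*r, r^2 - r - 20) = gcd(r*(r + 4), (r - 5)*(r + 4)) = r + 4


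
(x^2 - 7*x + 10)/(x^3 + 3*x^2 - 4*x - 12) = (x - 5)/(x^2 + 5*x + 6)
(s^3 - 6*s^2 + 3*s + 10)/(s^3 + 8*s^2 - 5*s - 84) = (s^3 - 6*s^2 + 3*s + 10)/(s^3 + 8*s^2 - 5*s - 84)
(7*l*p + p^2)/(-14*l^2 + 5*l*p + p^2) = p/(-2*l + p)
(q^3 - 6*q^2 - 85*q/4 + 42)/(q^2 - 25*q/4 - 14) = (4*q^2 + 8*q - 21)/(4*q + 7)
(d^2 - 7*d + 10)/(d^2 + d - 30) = (d - 2)/(d + 6)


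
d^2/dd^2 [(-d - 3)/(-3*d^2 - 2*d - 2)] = 2*(4*(d + 3)*(3*d + 1)^2 - (9*d + 11)*(3*d^2 + 2*d + 2))/(3*d^2 + 2*d + 2)^3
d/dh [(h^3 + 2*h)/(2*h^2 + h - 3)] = (-h*(4*h + 1)*(h^2 + 2) + (3*h^2 + 2)*(2*h^2 + h - 3))/(2*h^2 + h - 3)^2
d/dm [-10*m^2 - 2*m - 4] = -20*m - 2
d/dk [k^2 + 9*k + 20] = 2*k + 9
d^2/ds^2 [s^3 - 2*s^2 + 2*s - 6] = 6*s - 4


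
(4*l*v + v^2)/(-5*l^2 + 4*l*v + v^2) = v*(4*l + v)/(-5*l^2 + 4*l*v + v^2)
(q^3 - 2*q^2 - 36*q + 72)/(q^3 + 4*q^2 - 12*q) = (q - 6)/q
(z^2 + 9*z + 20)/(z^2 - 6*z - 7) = (z^2 + 9*z + 20)/(z^2 - 6*z - 7)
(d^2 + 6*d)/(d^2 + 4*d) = (d + 6)/(d + 4)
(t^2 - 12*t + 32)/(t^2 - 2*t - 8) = (t - 8)/(t + 2)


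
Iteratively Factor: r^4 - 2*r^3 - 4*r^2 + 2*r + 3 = (r - 1)*(r^3 - r^2 - 5*r - 3) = (r - 1)*(r + 1)*(r^2 - 2*r - 3) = (r - 3)*(r - 1)*(r + 1)*(r + 1)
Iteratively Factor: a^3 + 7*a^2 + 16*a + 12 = (a + 2)*(a^2 + 5*a + 6) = (a + 2)^2*(a + 3)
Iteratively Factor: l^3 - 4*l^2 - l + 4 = (l - 1)*(l^2 - 3*l - 4) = (l - 1)*(l + 1)*(l - 4)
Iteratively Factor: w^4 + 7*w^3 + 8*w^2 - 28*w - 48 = (w + 3)*(w^3 + 4*w^2 - 4*w - 16) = (w + 2)*(w + 3)*(w^2 + 2*w - 8) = (w + 2)*(w + 3)*(w + 4)*(w - 2)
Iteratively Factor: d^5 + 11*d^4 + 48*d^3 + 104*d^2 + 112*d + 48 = (d + 2)*(d^4 + 9*d^3 + 30*d^2 + 44*d + 24) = (d + 2)^2*(d^3 + 7*d^2 + 16*d + 12) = (d + 2)^3*(d^2 + 5*d + 6) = (d + 2)^3*(d + 3)*(d + 2)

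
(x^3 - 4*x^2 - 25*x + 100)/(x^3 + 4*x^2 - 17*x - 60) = (x - 5)/(x + 3)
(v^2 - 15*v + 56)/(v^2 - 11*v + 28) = (v - 8)/(v - 4)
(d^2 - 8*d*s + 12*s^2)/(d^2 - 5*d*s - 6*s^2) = (d - 2*s)/(d + s)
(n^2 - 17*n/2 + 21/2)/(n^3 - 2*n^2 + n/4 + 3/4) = 2*(n - 7)/(2*n^2 - n - 1)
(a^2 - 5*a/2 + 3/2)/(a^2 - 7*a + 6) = (a - 3/2)/(a - 6)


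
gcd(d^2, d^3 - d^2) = d^2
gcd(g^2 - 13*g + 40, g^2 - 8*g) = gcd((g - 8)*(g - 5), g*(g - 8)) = g - 8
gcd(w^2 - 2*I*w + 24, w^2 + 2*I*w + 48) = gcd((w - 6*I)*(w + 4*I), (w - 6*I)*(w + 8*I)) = w - 6*I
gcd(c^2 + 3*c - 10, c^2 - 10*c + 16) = c - 2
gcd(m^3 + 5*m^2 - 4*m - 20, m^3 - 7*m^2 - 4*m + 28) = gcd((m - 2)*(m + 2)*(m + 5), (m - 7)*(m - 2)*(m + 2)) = m^2 - 4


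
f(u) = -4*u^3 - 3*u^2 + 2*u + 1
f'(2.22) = -70.46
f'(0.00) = 2.00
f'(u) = -12*u^2 - 6*u + 2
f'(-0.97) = -3.47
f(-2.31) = 29.68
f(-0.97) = -0.11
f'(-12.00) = -1654.00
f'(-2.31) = -48.17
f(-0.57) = -0.37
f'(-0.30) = 2.72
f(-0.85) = -0.41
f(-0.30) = 0.24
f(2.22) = -53.11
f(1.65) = -21.84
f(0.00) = 1.00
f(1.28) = -9.74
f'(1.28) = -25.34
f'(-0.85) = -1.57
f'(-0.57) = 1.52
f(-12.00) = 6457.00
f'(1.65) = -40.57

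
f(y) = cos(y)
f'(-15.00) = 0.65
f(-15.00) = -0.76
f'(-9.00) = 0.41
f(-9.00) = -0.91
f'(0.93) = -0.80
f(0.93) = 0.60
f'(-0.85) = 0.75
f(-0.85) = 0.66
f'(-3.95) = -0.72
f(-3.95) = -0.69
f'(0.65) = -0.61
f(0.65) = 0.80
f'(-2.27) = 0.77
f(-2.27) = -0.64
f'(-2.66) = 0.46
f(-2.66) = -0.89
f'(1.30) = -0.96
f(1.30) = 0.27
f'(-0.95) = 0.81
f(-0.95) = 0.58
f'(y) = -sin(y)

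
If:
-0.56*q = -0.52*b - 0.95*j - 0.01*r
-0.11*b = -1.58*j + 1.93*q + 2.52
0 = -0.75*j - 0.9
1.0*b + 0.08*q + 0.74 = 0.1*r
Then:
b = -0.30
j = -1.20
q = -2.27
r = 2.56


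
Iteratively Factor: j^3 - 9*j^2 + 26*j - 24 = (j - 4)*(j^2 - 5*j + 6) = (j - 4)*(j - 3)*(j - 2)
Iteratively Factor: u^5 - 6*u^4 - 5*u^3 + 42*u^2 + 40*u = (u)*(u^4 - 6*u^3 - 5*u^2 + 42*u + 40) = u*(u - 4)*(u^3 - 2*u^2 - 13*u - 10) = u*(u - 4)*(u + 1)*(u^2 - 3*u - 10) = u*(u - 4)*(u + 1)*(u + 2)*(u - 5)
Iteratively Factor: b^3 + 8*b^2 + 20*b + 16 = (b + 4)*(b^2 + 4*b + 4) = (b + 2)*(b + 4)*(b + 2)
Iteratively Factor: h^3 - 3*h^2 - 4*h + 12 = (h - 2)*(h^2 - h - 6) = (h - 2)*(h + 2)*(h - 3)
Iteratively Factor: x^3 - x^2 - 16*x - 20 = (x + 2)*(x^2 - 3*x - 10) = (x + 2)^2*(x - 5)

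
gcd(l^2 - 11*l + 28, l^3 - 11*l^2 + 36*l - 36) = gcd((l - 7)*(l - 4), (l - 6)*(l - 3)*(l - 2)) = 1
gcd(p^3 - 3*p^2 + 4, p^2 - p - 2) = p^2 - p - 2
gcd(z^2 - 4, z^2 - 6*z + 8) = z - 2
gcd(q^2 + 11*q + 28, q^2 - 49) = q + 7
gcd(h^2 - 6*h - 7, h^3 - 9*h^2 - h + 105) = h - 7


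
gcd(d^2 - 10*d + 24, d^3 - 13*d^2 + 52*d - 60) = d - 6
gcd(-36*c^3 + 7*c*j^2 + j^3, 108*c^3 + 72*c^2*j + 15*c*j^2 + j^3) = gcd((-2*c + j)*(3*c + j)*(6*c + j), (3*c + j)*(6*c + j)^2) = 18*c^2 + 9*c*j + j^2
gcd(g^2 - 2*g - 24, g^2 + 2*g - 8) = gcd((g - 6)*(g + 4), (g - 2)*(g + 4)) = g + 4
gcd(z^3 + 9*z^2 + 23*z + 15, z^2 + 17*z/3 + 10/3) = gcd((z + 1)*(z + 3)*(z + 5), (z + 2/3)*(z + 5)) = z + 5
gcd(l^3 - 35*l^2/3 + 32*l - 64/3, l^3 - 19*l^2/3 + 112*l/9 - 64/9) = l^2 - 11*l/3 + 8/3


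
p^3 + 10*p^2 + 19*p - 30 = (p - 1)*(p + 5)*(p + 6)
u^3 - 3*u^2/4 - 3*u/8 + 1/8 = (u - 1)*(u - 1/4)*(u + 1/2)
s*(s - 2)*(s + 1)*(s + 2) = s^4 + s^3 - 4*s^2 - 4*s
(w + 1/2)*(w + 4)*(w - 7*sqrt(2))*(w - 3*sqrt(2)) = w^4 - 10*sqrt(2)*w^3 + 9*w^3/2 - 45*sqrt(2)*w^2 + 44*w^2 - 20*sqrt(2)*w + 189*w + 84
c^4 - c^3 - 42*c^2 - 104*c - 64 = (c - 8)*(c + 1)*(c + 2)*(c + 4)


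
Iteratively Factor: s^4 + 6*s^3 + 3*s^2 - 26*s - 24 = (s + 4)*(s^3 + 2*s^2 - 5*s - 6) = (s - 2)*(s + 4)*(s^2 + 4*s + 3) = (s - 2)*(s + 1)*(s + 4)*(s + 3)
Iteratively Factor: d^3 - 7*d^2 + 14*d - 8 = (d - 2)*(d^2 - 5*d + 4) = (d - 4)*(d - 2)*(d - 1)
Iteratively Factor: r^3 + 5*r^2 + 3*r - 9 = (r + 3)*(r^2 + 2*r - 3) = (r - 1)*(r + 3)*(r + 3)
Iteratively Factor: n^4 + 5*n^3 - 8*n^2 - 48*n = (n - 3)*(n^3 + 8*n^2 + 16*n) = (n - 3)*(n + 4)*(n^2 + 4*n) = n*(n - 3)*(n + 4)*(n + 4)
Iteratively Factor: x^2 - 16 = (x - 4)*(x + 4)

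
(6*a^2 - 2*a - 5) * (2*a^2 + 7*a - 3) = 12*a^4 + 38*a^3 - 42*a^2 - 29*a + 15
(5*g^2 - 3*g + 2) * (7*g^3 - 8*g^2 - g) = 35*g^5 - 61*g^4 + 33*g^3 - 13*g^2 - 2*g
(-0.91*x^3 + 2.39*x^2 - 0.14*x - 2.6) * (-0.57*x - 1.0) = 0.5187*x^4 - 0.4523*x^3 - 2.3102*x^2 + 1.622*x + 2.6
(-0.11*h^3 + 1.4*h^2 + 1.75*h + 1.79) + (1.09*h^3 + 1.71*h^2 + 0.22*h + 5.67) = 0.98*h^3 + 3.11*h^2 + 1.97*h + 7.46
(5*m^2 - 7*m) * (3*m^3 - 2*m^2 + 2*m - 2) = 15*m^5 - 31*m^4 + 24*m^3 - 24*m^2 + 14*m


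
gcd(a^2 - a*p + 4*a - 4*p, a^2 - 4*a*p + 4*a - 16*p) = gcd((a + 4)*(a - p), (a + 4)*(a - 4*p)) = a + 4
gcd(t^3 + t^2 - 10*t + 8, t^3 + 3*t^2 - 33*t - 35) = 1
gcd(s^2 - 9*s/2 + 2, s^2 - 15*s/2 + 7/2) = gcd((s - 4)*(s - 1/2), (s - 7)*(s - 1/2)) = s - 1/2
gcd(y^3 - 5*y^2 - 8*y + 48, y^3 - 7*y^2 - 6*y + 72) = y^2 - y - 12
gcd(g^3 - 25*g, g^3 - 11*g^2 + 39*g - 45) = g - 5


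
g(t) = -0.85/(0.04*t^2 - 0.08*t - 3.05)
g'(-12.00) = -0.07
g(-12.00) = -0.23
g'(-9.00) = -0.82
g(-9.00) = -0.93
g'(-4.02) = -0.08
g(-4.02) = 0.41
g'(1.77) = 0.01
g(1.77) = 0.28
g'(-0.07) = -0.01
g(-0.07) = 0.28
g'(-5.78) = -0.29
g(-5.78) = 0.68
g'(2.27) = 0.01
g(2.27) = 0.28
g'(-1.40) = -0.02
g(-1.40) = 0.30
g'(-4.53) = -0.11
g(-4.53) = 0.46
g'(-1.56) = -0.02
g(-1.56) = 0.30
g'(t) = -0.85*(0.08 - 0.08*t)/(0.04*t^2 - 0.08*t - 3.05)^2 = 0.068*(t - 1)/(-0.04*t^2 + 0.08*t + 3.05)^2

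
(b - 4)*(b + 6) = b^2 + 2*b - 24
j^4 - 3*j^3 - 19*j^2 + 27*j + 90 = (j - 5)*(j - 3)*(j + 2)*(j + 3)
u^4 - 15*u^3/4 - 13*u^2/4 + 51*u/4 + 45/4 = (u - 3)^2*(u + 1)*(u + 5/4)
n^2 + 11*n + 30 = (n + 5)*(n + 6)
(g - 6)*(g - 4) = g^2 - 10*g + 24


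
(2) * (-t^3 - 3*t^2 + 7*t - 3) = -2*t^3 - 6*t^2 + 14*t - 6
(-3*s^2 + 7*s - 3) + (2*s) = -3*s^2 + 9*s - 3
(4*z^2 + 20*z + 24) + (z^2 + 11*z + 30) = 5*z^2 + 31*z + 54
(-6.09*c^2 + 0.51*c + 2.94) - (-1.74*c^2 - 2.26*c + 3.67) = -4.35*c^2 + 2.77*c - 0.73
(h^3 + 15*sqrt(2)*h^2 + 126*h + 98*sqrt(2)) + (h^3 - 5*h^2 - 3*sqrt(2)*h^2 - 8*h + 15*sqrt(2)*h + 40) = 2*h^3 - 5*h^2 + 12*sqrt(2)*h^2 + 15*sqrt(2)*h + 118*h + 40 + 98*sqrt(2)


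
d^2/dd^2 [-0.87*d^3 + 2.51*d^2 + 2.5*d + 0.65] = 5.02 - 5.22*d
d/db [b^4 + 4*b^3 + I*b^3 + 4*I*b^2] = b*(4*b^2 + 3*b*(4 + I) + 8*I)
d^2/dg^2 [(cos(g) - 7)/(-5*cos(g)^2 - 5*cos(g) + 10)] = (9*(1 - cos(2*g))^2*cos(g) - 29*(1 - cos(2*g))^2 + 45*cos(g) - 154*cos(2*g) - 3*cos(3*g) - 2*cos(5*g) + 114)/(20*(cos(g) - 1)^3*(cos(g) + 2)^3)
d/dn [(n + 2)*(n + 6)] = 2*n + 8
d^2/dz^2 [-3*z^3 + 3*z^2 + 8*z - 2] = 6 - 18*z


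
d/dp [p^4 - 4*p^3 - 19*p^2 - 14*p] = 4*p^3 - 12*p^2 - 38*p - 14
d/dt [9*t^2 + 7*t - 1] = 18*t + 7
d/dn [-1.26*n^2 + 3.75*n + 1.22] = 3.75 - 2.52*n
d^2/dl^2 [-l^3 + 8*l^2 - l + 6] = 16 - 6*l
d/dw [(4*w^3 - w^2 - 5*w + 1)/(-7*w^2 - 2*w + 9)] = (-28*w^4 - 16*w^3 + 75*w^2 - 4*w - 43)/(49*w^4 + 28*w^3 - 122*w^2 - 36*w + 81)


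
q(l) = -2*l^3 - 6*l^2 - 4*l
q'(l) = -6*l^2 - 12*l - 4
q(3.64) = -190.51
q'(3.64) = -127.18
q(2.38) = -70.47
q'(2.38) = -66.55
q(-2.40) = 2.69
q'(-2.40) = -9.76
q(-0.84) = 0.31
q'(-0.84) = 1.85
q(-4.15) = 56.21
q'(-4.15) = -57.54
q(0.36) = -2.31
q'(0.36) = -9.10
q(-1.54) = -0.77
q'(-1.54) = 0.25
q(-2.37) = 2.40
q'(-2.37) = -9.26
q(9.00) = -1980.00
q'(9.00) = -598.00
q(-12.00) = 2640.00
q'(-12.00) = -724.00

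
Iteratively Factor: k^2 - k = (k)*(k - 1)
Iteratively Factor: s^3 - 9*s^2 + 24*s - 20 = (s - 2)*(s^2 - 7*s + 10) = (s - 5)*(s - 2)*(s - 2)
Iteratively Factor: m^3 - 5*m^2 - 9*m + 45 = (m - 5)*(m^2 - 9) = (m - 5)*(m + 3)*(m - 3)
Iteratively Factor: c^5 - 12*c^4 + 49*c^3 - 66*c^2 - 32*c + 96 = (c - 4)*(c^4 - 8*c^3 + 17*c^2 + 2*c - 24) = (c - 4)*(c + 1)*(c^3 - 9*c^2 + 26*c - 24) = (c - 4)^2*(c + 1)*(c^2 - 5*c + 6) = (c - 4)^2*(c - 2)*(c + 1)*(c - 3)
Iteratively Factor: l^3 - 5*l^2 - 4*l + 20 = (l + 2)*(l^2 - 7*l + 10) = (l - 2)*(l + 2)*(l - 5)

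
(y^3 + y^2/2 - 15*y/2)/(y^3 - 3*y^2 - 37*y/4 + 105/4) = 2*y/(2*y - 7)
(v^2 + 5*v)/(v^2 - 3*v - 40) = v/(v - 8)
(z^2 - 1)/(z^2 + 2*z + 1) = (z - 1)/(z + 1)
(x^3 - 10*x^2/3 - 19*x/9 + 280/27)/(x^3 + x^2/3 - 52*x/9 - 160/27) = (3*x - 7)/(3*x + 4)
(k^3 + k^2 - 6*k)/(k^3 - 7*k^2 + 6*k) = (k^2 + k - 6)/(k^2 - 7*k + 6)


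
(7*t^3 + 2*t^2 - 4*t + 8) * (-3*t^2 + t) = -21*t^5 + t^4 + 14*t^3 - 28*t^2 + 8*t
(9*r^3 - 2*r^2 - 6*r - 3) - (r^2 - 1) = 9*r^3 - 3*r^2 - 6*r - 2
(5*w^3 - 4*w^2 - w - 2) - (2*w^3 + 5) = 3*w^3 - 4*w^2 - w - 7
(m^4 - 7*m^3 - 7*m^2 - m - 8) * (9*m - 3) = 9*m^5 - 66*m^4 - 42*m^3 + 12*m^2 - 69*m + 24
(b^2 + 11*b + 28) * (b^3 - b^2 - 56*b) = b^5 + 10*b^4 - 39*b^3 - 644*b^2 - 1568*b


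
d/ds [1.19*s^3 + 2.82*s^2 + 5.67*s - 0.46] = 3.57*s^2 + 5.64*s + 5.67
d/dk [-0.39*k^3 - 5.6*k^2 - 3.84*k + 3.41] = -1.17*k^2 - 11.2*k - 3.84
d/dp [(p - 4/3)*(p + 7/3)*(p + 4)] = 3*p^2 + 10*p + 8/9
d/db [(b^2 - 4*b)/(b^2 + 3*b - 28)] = 7/(b^2 + 14*b + 49)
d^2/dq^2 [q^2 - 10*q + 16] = 2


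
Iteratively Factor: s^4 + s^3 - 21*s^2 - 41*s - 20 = (s + 4)*(s^3 - 3*s^2 - 9*s - 5) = (s + 1)*(s + 4)*(s^2 - 4*s - 5) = (s + 1)^2*(s + 4)*(s - 5)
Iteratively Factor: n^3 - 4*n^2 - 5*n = (n - 5)*(n^2 + n) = n*(n - 5)*(n + 1)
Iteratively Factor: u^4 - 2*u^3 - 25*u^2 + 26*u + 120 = (u + 2)*(u^3 - 4*u^2 - 17*u + 60) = (u + 2)*(u + 4)*(u^2 - 8*u + 15) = (u - 5)*(u + 2)*(u + 4)*(u - 3)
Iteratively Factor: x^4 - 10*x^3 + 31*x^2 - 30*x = (x - 2)*(x^3 - 8*x^2 + 15*x) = (x - 5)*(x - 2)*(x^2 - 3*x) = x*(x - 5)*(x - 2)*(x - 3)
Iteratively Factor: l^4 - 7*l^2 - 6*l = (l - 3)*(l^3 + 3*l^2 + 2*l) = (l - 3)*(l + 1)*(l^2 + 2*l) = (l - 3)*(l + 1)*(l + 2)*(l)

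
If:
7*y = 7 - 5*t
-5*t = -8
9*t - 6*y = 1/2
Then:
No Solution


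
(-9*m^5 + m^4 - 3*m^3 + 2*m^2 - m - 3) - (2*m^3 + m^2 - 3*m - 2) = -9*m^5 + m^4 - 5*m^3 + m^2 + 2*m - 1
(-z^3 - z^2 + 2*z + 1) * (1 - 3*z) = 3*z^4 + 2*z^3 - 7*z^2 - z + 1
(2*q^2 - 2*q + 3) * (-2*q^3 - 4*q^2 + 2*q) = -4*q^5 - 4*q^4 + 6*q^3 - 16*q^2 + 6*q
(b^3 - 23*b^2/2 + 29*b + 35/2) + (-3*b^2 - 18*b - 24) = b^3 - 29*b^2/2 + 11*b - 13/2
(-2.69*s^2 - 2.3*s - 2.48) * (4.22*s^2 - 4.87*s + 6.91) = -11.3518*s^4 + 3.3943*s^3 - 17.8525*s^2 - 3.8154*s - 17.1368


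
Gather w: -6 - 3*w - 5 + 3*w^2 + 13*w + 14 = 3*w^2 + 10*w + 3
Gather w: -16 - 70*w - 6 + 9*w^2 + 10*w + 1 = 9*w^2 - 60*w - 21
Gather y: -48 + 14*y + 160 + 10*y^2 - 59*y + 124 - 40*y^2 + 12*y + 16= -30*y^2 - 33*y + 252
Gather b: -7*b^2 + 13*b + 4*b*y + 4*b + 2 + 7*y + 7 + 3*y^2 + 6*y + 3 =-7*b^2 + b*(4*y + 17) + 3*y^2 + 13*y + 12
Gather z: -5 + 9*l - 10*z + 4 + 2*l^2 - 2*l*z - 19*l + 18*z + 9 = 2*l^2 - 10*l + z*(8 - 2*l) + 8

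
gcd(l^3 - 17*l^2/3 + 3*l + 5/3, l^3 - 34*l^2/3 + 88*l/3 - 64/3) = 1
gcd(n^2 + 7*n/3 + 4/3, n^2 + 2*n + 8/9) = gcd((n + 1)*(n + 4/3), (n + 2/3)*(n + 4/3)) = n + 4/3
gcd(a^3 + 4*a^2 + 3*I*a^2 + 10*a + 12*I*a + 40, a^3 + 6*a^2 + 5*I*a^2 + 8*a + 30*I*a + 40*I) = a^2 + a*(4 + 5*I) + 20*I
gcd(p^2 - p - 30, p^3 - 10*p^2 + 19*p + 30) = p - 6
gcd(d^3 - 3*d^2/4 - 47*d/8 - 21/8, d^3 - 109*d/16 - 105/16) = d^2 - 5*d/4 - 21/4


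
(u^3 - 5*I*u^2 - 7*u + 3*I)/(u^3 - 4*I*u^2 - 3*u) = (u - I)/u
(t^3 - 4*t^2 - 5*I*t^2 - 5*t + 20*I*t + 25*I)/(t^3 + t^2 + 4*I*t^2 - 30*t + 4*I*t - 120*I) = (t^2 + t*(1 - 5*I) - 5*I)/(t^2 + t*(6 + 4*I) + 24*I)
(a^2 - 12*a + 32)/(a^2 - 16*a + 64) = (a - 4)/(a - 8)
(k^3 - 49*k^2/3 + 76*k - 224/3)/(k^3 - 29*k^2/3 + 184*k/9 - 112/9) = 3*(k - 8)/(3*k - 4)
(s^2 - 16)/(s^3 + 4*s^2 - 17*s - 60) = (s + 4)/(s^2 + 8*s + 15)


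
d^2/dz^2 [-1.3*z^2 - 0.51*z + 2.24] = -2.60000000000000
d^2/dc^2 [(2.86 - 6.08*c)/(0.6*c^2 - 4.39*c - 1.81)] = ((1.2*c - 4.39)*(2.4*c - 8.78)*(6.08*c - 2.86) + (21.888*c - 56.8144)*(-0.6*c^2 + 4.39*c + 1.81))/(-0.6*c^2 + 4.39*c + 1.81)^3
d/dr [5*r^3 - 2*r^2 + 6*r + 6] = 15*r^2 - 4*r + 6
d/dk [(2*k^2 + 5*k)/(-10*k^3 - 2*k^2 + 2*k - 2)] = (k*(2*k + 5)*(15*k^2 + 2*k - 1) - (4*k + 5)*(5*k^3 + k^2 - k + 1))/(2*(5*k^3 + k^2 - k + 1)^2)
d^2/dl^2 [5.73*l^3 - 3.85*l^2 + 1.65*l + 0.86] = 34.38*l - 7.7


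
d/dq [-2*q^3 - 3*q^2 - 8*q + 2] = -6*q^2 - 6*q - 8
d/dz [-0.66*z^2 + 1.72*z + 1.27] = 1.72 - 1.32*z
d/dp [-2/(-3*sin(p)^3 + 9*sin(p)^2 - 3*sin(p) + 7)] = 6*(-3*sin(p)^2 + 6*sin(p) - 1)*cos(p)/(3*sin(p)^3 - 9*sin(p)^2 + 3*sin(p) - 7)^2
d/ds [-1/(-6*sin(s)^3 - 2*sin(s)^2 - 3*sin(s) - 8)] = (-4*sin(s) + 9*cos(2*s) - 12)*cos(s)/(6*sin(s)^3 + 2*sin(s)^2 + 3*sin(s) + 8)^2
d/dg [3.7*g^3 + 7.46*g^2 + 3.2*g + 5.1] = 11.1*g^2 + 14.92*g + 3.2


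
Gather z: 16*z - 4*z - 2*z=10*z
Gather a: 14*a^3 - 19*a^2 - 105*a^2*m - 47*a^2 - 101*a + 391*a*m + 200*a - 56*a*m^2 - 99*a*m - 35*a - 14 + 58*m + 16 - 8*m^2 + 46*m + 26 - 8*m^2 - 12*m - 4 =14*a^3 + a^2*(-105*m - 66) + a*(-56*m^2 + 292*m + 64) - 16*m^2 + 92*m + 24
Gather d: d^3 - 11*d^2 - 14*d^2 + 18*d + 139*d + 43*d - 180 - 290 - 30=d^3 - 25*d^2 + 200*d - 500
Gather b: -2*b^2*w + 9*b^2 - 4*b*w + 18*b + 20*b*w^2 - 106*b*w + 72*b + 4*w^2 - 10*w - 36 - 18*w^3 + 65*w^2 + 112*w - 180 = b^2*(9 - 2*w) + b*(20*w^2 - 110*w + 90) - 18*w^3 + 69*w^2 + 102*w - 216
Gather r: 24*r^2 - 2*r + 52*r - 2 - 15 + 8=24*r^2 + 50*r - 9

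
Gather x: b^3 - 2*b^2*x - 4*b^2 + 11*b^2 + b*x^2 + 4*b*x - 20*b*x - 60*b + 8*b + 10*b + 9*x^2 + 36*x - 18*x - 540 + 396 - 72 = b^3 + 7*b^2 - 42*b + x^2*(b + 9) + x*(-2*b^2 - 16*b + 18) - 216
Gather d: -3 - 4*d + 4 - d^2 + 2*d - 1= -d^2 - 2*d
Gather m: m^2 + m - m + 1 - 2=m^2 - 1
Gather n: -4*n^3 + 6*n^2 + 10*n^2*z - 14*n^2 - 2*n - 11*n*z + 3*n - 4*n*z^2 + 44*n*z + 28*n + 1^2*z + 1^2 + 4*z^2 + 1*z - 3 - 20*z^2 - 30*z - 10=-4*n^3 + n^2*(10*z - 8) + n*(-4*z^2 + 33*z + 29) - 16*z^2 - 28*z - 12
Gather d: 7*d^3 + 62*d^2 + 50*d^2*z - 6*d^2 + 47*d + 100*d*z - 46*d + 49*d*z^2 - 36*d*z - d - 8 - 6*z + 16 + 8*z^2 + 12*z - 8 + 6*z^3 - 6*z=7*d^3 + d^2*(50*z + 56) + d*(49*z^2 + 64*z) + 6*z^3 + 8*z^2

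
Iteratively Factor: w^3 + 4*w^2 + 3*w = (w + 1)*(w^2 + 3*w) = w*(w + 1)*(w + 3)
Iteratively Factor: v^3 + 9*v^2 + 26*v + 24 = (v + 4)*(v^2 + 5*v + 6) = (v + 3)*(v + 4)*(v + 2)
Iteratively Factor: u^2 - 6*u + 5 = (u - 1)*(u - 5)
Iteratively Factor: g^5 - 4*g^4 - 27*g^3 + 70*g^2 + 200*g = (g - 5)*(g^4 + g^3 - 22*g^2 - 40*g) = (g - 5)*(g + 4)*(g^3 - 3*g^2 - 10*g) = (g - 5)*(g + 2)*(g + 4)*(g^2 - 5*g) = g*(g - 5)*(g + 2)*(g + 4)*(g - 5)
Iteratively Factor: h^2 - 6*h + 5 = (h - 5)*(h - 1)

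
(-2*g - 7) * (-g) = 2*g^2 + 7*g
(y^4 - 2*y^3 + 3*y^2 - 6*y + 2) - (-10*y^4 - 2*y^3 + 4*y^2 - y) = 11*y^4 - y^2 - 5*y + 2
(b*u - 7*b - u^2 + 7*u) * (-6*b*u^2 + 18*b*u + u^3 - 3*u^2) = -6*b^2*u^3 + 60*b^2*u^2 - 126*b^2*u + 7*b*u^4 - 70*b*u^3 + 147*b*u^2 - u^5 + 10*u^4 - 21*u^3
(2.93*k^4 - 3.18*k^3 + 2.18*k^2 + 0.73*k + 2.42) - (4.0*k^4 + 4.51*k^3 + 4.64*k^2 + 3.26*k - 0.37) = -1.07*k^4 - 7.69*k^3 - 2.46*k^2 - 2.53*k + 2.79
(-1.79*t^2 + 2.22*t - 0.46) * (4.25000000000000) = -7.6075*t^2 + 9.435*t - 1.955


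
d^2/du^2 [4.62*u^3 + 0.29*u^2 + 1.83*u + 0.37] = 27.72*u + 0.58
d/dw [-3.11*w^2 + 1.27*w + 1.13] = 1.27 - 6.22*w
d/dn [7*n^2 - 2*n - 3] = 14*n - 2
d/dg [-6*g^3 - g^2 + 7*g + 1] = -18*g^2 - 2*g + 7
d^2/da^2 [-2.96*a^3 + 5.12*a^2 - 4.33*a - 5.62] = 10.24 - 17.76*a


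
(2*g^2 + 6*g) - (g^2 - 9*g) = g^2 + 15*g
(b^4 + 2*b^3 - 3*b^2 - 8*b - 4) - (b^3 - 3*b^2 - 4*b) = b^4 + b^3 - 4*b - 4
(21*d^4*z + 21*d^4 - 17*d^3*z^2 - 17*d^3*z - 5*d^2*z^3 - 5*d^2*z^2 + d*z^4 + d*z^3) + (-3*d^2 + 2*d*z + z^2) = 21*d^4*z + 21*d^4 - 17*d^3*z^2 - 17*d^3*z - 5*d^2*z^3 - 5*d^2*z^2 - 3*d^2 + d*z^4 + d*z^3 + 2*d*z + z^2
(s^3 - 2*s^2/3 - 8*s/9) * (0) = 0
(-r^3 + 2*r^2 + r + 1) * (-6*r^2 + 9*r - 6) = 6*r^5 - 21*r^4 + 18*r^3 - 9*r^2 + 3*r - 6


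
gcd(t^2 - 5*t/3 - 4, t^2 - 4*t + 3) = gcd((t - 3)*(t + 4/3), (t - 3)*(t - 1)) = t - 3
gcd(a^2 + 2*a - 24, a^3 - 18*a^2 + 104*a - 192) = a - 4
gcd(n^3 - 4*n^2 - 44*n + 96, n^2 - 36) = n + 6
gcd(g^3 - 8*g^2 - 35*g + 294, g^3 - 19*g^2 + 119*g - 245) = g^2 - 14*g + 49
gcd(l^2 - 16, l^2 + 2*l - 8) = l + 4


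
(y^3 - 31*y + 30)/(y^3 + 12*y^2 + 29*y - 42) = (y - 5)/(y + 7)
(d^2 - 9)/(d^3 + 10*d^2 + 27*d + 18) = (d - 3)/(d^2 + 7*d + 6)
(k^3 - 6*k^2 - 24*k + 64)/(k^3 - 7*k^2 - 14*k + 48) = (k + 4)/(k + 3)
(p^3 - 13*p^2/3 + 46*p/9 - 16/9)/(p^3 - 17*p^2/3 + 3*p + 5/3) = (9*p^2 - 30*p + 16)/(3*(3*p^2 - 14*p - 5))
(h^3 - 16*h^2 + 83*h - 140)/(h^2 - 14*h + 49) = (h^2 - 9*h + 20)/(h - 7)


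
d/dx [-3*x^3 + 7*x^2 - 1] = x*(14 - 9*x)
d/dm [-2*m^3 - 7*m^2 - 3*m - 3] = -6*m^2 - 14*m - 3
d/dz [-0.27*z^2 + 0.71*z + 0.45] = 0.71 - 0.54*z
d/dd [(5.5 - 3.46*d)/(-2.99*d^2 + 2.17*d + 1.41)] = (-10.3454*d^2 + 32.89*d - 16.8136)/(8.9401*d^4 - 12.9766*d^3 - 3.7229*d^2 + 6.1194*d + 1.9881)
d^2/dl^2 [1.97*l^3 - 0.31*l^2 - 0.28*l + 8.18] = 11.82*l - 0.62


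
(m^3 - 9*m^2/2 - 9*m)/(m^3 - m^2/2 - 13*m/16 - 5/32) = 16*m*(-2*m^2 + 9*m + 18)/(-32*m^3 + 16*m^2 + 26*m + 5)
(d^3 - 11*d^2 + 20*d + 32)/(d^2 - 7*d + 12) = (d^2 - 7*d - 8)/(d - 3)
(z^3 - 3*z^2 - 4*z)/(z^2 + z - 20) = z*(z + 1)/(z + 5)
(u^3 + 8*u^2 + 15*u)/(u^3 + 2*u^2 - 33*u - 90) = u/(u - 6)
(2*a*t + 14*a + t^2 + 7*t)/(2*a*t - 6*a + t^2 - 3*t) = (t + 7)/(t - 3)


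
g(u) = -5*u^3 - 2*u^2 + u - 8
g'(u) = -15*u^2 - 4*u + 1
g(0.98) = -13.65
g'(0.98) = -17.33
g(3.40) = -224.24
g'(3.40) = -186.00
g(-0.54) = -8.34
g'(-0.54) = -1.21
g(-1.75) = 10.92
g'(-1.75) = -37.94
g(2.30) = -77.12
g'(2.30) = -87.55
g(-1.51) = 3.14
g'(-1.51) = -27.16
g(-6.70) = 1399.34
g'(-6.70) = -645.55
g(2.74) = -123.13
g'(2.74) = -122.57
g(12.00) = -8924.00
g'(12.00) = -2207.00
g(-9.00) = 3466.00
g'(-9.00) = -1178.00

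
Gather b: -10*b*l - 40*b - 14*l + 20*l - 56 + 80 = b*(-10*l - 40) + 6*l + 24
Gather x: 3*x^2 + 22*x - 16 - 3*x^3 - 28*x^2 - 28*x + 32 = -3*x^3 - 25*x^2 - 6*x + 16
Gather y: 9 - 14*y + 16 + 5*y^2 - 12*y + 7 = 5*y^2 - 26*y + 32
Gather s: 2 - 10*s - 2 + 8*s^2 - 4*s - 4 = 8*s^2 - 14*s - 4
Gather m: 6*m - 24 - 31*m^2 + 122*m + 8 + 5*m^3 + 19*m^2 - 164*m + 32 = 5*m^3 - 12*m^2 - 36*m + 16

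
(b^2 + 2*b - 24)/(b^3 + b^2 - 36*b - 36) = (b - 4)/(b^2 - 5*b - 6)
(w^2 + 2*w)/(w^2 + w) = (w + 2)/(w + 1)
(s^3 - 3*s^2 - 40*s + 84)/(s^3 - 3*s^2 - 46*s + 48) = (s^2 - 9*s + 14)/(s^2 - 9*s + 8)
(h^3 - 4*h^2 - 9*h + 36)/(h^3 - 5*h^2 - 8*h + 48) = (h - 3)/(h - 4)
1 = 1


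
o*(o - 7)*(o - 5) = o^3 - 12*o^2 + 35*o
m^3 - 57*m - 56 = (m - 8)*(m + 1)*(m + 7)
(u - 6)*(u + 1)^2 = u^3 - 4*u^2 - 11*u - 6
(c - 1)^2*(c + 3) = c^3 + c^2 - 5*c + 3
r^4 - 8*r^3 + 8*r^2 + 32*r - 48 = (r - 6)*(r - 2)^2*(r + 2)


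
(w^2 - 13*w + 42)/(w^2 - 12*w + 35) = (w - 6)/(w - 5)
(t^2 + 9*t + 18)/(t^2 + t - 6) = (t + 6)/(t - 2)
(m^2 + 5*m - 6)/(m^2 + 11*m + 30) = (m - 1)/(m + 5)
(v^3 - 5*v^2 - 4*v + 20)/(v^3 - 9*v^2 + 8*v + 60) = (v - 2)/(v - 6)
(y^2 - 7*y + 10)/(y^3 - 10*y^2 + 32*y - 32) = (y - 5)/(y^2 - 8*y + 16)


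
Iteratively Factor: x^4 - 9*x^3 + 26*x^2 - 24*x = (x)*(x^3 - 9*x^2 + 26*x - 24) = x*(x - 4)*(x^2 - 5*x + 6) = x*(x - 4)*(x - 3)*(x - 2)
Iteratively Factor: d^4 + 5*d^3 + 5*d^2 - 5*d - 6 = (d - 1)*(d^3 + 6*d^2 + 11*d + 6) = (d - 1)*(d + 2)*(d^2 + 4*d + 3) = (d - 1)*(d + 1)*(d + 2)*(d + 3)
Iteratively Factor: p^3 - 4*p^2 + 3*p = (p)*(p^2 - 4*p + 3) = p*(p - 1)*(p - 3)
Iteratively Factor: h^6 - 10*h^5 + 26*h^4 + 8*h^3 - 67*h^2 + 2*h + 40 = (h - 1)*(h^5 - 9*h^4 + 17*h^3 + 25*h^2 - 42*h - 40) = (h - 5)*(h - 1)*(h^4 - 4*h^3 - 3*h^2 + 10*h + 8) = (h - 5)*(h - 1)*(h + 1)*(h^3 - 5*h^2 + 2*h + 8) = (h - 5)*(h - 1)*(h + 1)^2*(h^2 - 6*h + 8) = (h - 5)*(h - 4)*(h - 1)*(h + 1)^2*(h - 2)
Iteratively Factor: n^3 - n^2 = (n - 1)*(n^2) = n*(n - 1)*(n)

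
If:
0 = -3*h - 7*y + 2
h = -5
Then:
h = -5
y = 17/7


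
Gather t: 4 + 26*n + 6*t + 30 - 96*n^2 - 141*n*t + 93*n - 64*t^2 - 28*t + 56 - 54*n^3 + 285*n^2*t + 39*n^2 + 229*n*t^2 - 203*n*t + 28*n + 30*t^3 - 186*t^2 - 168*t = -54*n^3 - 57*n^2 + 147*n + 30*t^3 + t^2*(229*n - 250) + t*(285*n^2 - 344*n - 190) + 90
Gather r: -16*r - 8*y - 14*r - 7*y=-30*r - 15*y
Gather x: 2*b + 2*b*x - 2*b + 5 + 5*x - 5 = x*(2*b + 5)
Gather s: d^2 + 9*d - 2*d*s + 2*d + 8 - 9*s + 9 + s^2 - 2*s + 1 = d^2 + 11*d + s^2 + s*(-2*d - 11) + 18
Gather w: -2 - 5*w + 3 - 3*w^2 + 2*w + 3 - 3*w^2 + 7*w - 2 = -6*w^2 + 4*w + 2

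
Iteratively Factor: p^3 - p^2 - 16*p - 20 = (p + 2)*(p^2 - 3*p - 10) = (p + 2)^2*(p - 5)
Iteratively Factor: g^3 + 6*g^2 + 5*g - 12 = (g + 3)*(g^2 + 3*g - 4) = (g + 3)*(g + 4)*(g - 1)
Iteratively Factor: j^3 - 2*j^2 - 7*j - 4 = (j - 4)*(j^2 + 2*j + 1) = (j - 4)*(j + 1)*(j + 1)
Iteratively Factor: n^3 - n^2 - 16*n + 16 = (n - 1)*(n^2 - 16) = (n - 1)*(n + 4)*(n - 4)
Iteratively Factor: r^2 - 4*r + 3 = (r - 3)*(r - 1)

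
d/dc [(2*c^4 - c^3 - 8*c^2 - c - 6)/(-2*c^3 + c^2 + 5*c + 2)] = (-4*c^6 + 4*c^5 + 13*c^4 + 2*c^3 - 81*c^2 - 20*c + 28)/(4*c^6 - 4*c^5 - 19*c^4 + 2*c^3 + 29*c^2 + 20*c + 4)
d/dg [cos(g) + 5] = -sin(g)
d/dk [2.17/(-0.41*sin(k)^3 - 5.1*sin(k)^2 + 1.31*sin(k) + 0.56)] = (2.6691*sin(k)^2 + 22.134*sin(k) - 2.8427)*cos(k)/(0.41*sin(k)^3 + 5.1*sin(k)^2 - 1.31*sin(k) - 0.56)^2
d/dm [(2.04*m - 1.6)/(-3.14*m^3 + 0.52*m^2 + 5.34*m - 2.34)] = (12.8112*m^3 - 16.1328*m^2 + 1.664*m + 3.7704)/(9.8596*m^6 - 3.2656*m^5 - 33.2648*m^4 + 20.2488*m^3 + 26.082*m^2 - 24.9912*m + 5.4756)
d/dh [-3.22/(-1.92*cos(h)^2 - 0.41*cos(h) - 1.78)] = (12.3648*cos(h) + 1.3202)*sin(h)/(1.92*cos(h)^2 + 0.41*cos(h) + 1.78)^2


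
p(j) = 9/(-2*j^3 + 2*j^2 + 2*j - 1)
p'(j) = 9*(6*j^2 - 4*j - 2)/(-2*j^3 + 2*j^2 + 2*j - 1)^2 = 18*(3*j^2 - 2*j - 1)/(2*j^3 - 2*j^2 - 2*j + 1)^2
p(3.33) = -0.20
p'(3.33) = 0.22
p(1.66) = -6.83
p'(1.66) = 40.93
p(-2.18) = 0.36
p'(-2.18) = 0.51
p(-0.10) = -7.64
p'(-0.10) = -9.99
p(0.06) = -10.31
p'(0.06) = -26.18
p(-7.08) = 0.01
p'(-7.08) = 0.00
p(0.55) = 24.18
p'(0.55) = -154.90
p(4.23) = -0.08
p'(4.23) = 0.07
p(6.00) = -0.03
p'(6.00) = 0.01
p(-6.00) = 0.02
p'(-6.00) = 0.01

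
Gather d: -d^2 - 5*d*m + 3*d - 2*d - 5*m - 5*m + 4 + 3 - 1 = -d^2 + d*(1 - 5*m) - 10*m + 6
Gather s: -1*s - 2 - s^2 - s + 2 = -s^2 - 2*s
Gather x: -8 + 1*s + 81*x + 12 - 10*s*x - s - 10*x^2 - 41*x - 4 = -10*x^2 + x*(40 - 10*s)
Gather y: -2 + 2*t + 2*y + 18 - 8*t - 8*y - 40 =-6*t - 6*y - 24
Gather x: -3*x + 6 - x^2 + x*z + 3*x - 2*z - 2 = -x^2 + x*z - 2*z + 4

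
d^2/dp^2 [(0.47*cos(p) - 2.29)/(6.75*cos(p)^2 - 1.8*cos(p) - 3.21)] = (-0.0376445711722679*cos(p)^5 + 0.723630111385213*cos(p)^4 - 0.178857100139899*cos(p)^3 - 0.733785898800476*cos(p)^2 + 0.369106525335874*cos(p) - 0.210083880054725)/(0.540640117899593*cos(p)^6 - 0.432512094319675*cos(p)^5 - 0.65597667638484*cos(p)^4 + 0.401114920065357*cos(p)^3 + 0.311953352769679*cos(p)^2 - 0.0978139450442658*cos(p) - 0.058144956220758)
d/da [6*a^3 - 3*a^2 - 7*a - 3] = 18*a^2 - 6*a - 7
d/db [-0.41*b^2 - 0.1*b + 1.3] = -0.82*b - 0.1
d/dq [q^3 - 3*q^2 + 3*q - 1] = 3*q^2 - 6*q + 3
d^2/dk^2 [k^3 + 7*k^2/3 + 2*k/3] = 6*k + 14/3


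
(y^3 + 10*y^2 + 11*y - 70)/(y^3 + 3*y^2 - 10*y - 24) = (y^3 + 10*y^2 + 11*y - 70)/(y^3 + 3*y^2 - 10*y - 24)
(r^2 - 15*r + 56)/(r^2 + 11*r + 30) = (r^2 - 15*r + 56)/(r^2 + 11*r + 30)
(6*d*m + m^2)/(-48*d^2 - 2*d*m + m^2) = -m/(8*d - m)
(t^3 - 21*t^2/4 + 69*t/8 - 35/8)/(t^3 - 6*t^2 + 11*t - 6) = (8*t^2 - 34*t + 35)/(8*(t^2 - 5*t + 6))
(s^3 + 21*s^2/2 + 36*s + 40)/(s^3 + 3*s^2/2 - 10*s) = (2*s^2 + 13*s + 20)/(s*(2*s - 5))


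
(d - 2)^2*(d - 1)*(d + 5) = d^4 - 17*d^2 + 36*d - 20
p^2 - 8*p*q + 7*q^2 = (p - 7*q)*(p - q)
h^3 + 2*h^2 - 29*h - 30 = (h - 5)*(h + 1)*(h + 6)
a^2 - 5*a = a*(a - 5)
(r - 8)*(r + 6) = r^2 - 2*r - 48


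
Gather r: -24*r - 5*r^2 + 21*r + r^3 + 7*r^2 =r^3 + 2*r^2 - 3*r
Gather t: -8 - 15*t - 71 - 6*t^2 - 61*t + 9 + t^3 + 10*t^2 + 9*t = t^3 + 4*t^2 - 67*t - 70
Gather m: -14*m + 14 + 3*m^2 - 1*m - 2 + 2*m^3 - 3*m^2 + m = 2*m^3 - 14*m + 12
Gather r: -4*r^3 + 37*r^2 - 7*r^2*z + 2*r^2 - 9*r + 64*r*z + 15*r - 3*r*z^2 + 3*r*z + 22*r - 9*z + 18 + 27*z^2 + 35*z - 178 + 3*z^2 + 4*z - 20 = -4*r^3 + r^2*(39 - 7*z) + r*(-3*z^2 + 67*z + 28) + 30*z^2 + 30*z - 180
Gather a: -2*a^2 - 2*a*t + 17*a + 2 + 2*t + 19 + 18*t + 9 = -2*a^2 + a*(17 - 2*t) + 20*t + 30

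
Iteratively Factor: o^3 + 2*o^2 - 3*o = (o)*(o^2 + 2*o - 3) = o*(o + 3)*(o - 1)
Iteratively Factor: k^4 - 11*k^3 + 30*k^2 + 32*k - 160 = (k - 4)*(k^3 - 7*k^2 + 2*k + 40) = (k - 4)*(k + 2)*(k^2 - 9*k + 20) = (k - 5)*(k - 4)*(k + 2)*(k - 4)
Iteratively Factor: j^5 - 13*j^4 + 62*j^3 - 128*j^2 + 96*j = (j - 4)*(j^4 - 9*j^3 + 26*j^2 - 24*j) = (j - 4)*(j - 3)*(j^3 - 6*j^2 + 8*j) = (j - 4)^2*(j - 3)*(j^2 - 2*j) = j*(j - 4)^2*(j - 3)*(j - 2)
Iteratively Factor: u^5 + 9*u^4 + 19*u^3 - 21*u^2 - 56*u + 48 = (u + 4)*(u^4 + 5*u^3 - u^2 - 17*u + 12) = (u + 3)*(u + 4)*(u^3 + 2*u^2 - 7*u + 4) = (u + 3)*(u + 4)^2*(u^2 - 2*u + 1) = (u - 1)*(u + 3)*(u + 4)^2*(u - 1)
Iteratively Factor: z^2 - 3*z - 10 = (z + 2)*(z - 5)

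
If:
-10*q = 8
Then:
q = -4/5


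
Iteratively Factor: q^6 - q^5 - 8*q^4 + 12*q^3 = (q)*(q^5 - q^4 - 8*q^3 + 12*q^2) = q^2*(q^4 - q^3 - 8*q^2 + 12*q) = q^2*(q - 2)*(q^3 + q^2 - 6*q) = q^3*(q - 2)*(q^2 + q - 6) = q^3*(q - 2)^2*(q + 3)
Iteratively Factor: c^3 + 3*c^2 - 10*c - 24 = (c + 2)*(c^2 + c - 12) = (c - 3)*(c + 2)*(c + 4)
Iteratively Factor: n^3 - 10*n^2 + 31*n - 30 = (n - 5)*(n^2 - 5*n + 6) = (n - 5)*(n - 3)*(n - 2)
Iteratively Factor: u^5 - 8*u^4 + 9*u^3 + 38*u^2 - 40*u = (u - 1)*(u^4 - 7*u^3 + 2*u^2 + 40*u) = (u - 5)*(u - 1)*(u^3 - 2*u^2 - 8*u) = (u - 5)*(u - 1)*(u + 2)*(u^2 - 4*u) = (u - 5)*(u - 4)*(u - 1)*(u + 2)*(u)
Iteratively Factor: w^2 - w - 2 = (w + 1)*(w - 2)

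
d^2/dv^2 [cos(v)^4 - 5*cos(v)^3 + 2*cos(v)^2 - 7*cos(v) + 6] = 43*cos(v)/4 - 4*cos(2*v)^2 - 6*cos(2*v) + 45*cos(3*v)/4 + 2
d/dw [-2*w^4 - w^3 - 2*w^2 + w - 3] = -8*w^3 - 3*w^2 - 4*w + 1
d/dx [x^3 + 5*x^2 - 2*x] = 3*x^2 + 10*x - 2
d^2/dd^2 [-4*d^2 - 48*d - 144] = -8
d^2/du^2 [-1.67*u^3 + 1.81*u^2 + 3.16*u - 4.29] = 3.62 - 10.02*u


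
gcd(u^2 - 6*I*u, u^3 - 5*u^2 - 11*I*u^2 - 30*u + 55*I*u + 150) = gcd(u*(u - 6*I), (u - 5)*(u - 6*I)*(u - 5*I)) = u - 6*I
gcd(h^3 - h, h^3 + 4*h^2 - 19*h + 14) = h - 1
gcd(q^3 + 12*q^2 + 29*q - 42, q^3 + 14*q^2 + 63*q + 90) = q + 6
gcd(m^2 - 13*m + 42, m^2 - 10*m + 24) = m - 6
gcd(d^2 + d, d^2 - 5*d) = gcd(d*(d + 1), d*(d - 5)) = d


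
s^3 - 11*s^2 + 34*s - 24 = (s - 6)*(s - 4)*(s - 1)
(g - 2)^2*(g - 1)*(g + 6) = g^4 + g^3 - 22*g^2 + 44*g - 24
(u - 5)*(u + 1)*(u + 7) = u^3 + 3*u^2 - 33*u - 35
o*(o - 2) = o^2 - 2*o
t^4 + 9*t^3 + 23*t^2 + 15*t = t*(t + 1)*(t + 3)*(t + 5)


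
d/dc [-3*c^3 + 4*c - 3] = 4 - 9*c^2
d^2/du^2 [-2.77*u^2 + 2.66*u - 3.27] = -5.54000000000000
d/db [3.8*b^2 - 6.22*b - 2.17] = 7.6*b - 6.22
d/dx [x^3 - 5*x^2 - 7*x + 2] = 3*x^2 - 10*x - 7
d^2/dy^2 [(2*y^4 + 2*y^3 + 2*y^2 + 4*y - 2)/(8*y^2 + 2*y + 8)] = 2*(16*y^6 + 12*y^5 + 51*y^4 + 45*y^3 + 12*y^2 - 60*y + 23)/(64*y^6 + 48*y^5 + 204*y^4 + 97*y^3 + 204*y^2 + 48*y + 64)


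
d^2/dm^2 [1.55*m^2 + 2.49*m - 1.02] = 3.10000000000000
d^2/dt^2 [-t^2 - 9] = -2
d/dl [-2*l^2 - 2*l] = -4*l - 2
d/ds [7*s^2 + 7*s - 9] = 14*s + 7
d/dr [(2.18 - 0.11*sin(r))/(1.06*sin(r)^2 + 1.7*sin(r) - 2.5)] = (0.1166*sin(r)^2 - 4.6216*sin(r) - 3.431)*cos(r)/(1.1236*sin(r)^4 + 3.604*sin(r)^3 - 2.41*sin(r)^2 - 8.5*sin(r) + 6.25)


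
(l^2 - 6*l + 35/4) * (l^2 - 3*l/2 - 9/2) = l^4 - 15*l^3/2 + 53*l^2/4 + 111*l/8 - 315/8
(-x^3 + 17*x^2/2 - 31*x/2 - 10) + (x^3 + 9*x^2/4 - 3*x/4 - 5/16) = 43*x^2/4 - 65*x/4 - 165/16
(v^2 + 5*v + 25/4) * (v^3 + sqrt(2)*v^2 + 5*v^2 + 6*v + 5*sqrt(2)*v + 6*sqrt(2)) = v^5 + sqrt(2)*v^4 + 10*v^4 + 10*sqrt(2)*v^3 + 149*v^3/4 + 149*sqrt(2)*v^2/4 + 245*v^2/4 + 75*v/2 + 245*sqrt(2)*v/4 + 75*sqrt(2)/2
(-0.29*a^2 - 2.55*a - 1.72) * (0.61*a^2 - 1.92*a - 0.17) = -0.1769*a^4 - 0.9987*a^3 + 3.8961*a^2 + 3.7359*a + 0.2924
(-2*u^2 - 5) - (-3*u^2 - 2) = u^2 - 3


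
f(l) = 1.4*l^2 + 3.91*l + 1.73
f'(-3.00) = -4.49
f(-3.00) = 2.60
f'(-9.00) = -21.29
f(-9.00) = 79.94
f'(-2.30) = -2.53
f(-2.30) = 0.14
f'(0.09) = 4.16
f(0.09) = 2.09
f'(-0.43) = 2.71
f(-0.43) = 0.31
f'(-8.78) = -20.67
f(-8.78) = 75.32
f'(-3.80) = -6.73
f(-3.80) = 7.09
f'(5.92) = 20.49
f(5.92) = 73.94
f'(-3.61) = -6.20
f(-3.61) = 5.86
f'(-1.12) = 0.77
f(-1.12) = -0.89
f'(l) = 2.8*l + 3.91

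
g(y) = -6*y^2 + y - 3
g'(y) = 1 - 12*y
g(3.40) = -68.96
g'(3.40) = -39.80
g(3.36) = -67.38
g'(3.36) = -39.32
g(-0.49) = -4.93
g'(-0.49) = 6.88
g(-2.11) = -31.82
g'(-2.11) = 26.32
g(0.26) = -3.15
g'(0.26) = -2.12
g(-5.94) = -220.64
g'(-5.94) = 72.28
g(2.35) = -33.78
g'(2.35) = -27.20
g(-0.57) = -5.52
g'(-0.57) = 7.84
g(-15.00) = -1368.00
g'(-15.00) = 181.00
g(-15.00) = -1368.00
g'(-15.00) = 181.00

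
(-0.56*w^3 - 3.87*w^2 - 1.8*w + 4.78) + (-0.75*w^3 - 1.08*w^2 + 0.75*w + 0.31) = -1.31*w^3 - 4.95*w^2 - 1.05*w + 5.09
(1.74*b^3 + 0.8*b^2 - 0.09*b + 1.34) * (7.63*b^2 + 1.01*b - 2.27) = 13.2762*b^5 + 7.8614*b^4 - 3.8285*b^3 + 8.3173*b^2 + 1.5577*b - 3.0418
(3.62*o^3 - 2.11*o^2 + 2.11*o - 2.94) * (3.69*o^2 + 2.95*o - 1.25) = 13.3578*o^5 + 2.8931*o^4 - 2.9636*o^3 - 1.9866*o^2 - 11.3105*o + 3.675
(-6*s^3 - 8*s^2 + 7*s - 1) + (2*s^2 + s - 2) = -6*s^3 - 6*s^2 + 8*s - 3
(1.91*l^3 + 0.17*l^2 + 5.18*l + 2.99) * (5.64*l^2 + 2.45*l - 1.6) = 10.7724*l^5 + 5.6383*l^4 + 26.5757*l^3 + 29.2826*l^2 - 0.962499999999999*l - 4.784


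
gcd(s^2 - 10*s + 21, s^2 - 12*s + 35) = s - 7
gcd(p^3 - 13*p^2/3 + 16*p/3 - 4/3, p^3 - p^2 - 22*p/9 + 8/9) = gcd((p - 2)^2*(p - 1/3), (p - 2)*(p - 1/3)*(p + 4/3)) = p^2 - 7*p/3 + 2/3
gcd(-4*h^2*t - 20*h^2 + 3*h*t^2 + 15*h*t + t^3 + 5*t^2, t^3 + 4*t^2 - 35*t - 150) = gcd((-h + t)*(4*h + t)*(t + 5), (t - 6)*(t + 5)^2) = t + 5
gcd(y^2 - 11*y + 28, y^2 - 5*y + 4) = y - 4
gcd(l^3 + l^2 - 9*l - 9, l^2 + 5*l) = 1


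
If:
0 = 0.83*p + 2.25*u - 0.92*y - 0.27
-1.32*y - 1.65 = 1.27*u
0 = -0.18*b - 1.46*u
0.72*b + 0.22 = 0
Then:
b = -0.31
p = -1.20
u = 0.04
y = -1.29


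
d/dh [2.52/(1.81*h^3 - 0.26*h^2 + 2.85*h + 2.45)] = (-13.6836*h^2 + 1.3104*h - 7.182)/(1.81*h^3 - 0.26*h^2 + 2.85*h + 2.45)^2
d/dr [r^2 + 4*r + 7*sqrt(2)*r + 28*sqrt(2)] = 2*r + 4 + 7*sqrt(2)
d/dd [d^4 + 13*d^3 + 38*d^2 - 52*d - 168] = 4*d^3 + 39*d^2 + 76*d - 52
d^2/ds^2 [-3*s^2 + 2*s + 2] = -6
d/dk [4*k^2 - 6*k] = 8*k - 6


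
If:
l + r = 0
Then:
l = -r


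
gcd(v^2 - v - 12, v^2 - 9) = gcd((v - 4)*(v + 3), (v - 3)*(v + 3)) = v + 3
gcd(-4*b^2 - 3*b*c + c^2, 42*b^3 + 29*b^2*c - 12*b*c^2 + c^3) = b + c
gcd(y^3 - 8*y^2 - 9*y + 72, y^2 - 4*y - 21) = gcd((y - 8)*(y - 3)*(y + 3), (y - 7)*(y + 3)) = y + 3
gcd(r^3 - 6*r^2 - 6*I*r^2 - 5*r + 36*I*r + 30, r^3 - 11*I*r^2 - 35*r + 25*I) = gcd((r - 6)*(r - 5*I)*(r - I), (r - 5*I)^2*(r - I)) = r^2 - 6*I*r - 5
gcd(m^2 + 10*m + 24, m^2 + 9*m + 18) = m + 6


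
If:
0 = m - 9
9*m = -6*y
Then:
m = 9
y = -27/2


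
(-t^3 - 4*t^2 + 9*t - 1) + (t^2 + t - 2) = -t^3 - 3*t^2 + 10*t - 3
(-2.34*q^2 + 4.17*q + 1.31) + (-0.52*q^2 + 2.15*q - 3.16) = -2.86*q^2 + 6.32*q - 1.85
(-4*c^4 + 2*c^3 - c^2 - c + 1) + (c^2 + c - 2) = -4*c^4 + 2*c^3 - 1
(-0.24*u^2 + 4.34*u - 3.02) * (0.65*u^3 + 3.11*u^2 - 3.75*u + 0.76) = -0.156*u^5 + 2.0746*u^4 + 12.4344*u^3 - 25.8496*u^2 + 14.6234*u - 2.2952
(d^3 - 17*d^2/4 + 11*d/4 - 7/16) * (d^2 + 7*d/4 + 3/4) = d^5 - 5*d^4/2 - 63*d^3/16 + 19*d^2/16 + 83*d/64 - 21/64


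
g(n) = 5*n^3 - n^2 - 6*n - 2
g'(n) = 15*n^2 - 2*n - 6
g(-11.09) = -6878.14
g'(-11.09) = 1861.00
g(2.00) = 22.00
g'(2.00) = 50.00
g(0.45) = -4.45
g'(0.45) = -3.86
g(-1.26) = -6.03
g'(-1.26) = 20.33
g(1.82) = 13.91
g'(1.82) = 40.05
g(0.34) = -3.96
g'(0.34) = -4.95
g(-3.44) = -196.73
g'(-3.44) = 178.38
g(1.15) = -2.62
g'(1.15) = 11.54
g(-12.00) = -8714.00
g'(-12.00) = 2178.00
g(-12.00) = -8714.00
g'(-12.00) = 2178.00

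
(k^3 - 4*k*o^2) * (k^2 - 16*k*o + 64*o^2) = k^5 - 16*k^4*o + 60*k^3*o^2 + 64*k^2*o^3 - 256*k*o^4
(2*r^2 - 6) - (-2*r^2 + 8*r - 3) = 4*r^2 - 8*r - 3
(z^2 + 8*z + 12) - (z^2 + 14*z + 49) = -6*z - 37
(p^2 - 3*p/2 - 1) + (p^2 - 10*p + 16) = 2*p^2 - 23*p/2 + 15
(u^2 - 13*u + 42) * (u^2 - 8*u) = u^4 - 21*u^3 + 146*u^2 - 336*u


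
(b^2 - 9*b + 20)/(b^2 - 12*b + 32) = (b - 5)/(b - 8)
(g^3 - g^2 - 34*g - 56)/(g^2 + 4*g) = g - 5 - 14/g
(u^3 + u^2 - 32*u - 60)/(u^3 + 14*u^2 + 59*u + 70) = (u - 6)/(u + 7)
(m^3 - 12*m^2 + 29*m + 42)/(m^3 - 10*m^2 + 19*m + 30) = (m - 7)/(m - 5)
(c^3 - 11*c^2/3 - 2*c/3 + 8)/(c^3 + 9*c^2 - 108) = (3*c^2 - 2*c - 8)/(3*(c^2 + 12*c + 36))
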